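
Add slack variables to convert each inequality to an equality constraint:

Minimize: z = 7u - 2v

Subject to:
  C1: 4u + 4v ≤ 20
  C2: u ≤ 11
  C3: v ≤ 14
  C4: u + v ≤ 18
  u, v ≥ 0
min z = 7u - 2v

s.t.
  4u + 4v + s1 = 20
  u + s2 = 11
  v + s3 = 14
  u + v + s4 = 18
  u, v, s1, s2, s3, s4 ≥ 0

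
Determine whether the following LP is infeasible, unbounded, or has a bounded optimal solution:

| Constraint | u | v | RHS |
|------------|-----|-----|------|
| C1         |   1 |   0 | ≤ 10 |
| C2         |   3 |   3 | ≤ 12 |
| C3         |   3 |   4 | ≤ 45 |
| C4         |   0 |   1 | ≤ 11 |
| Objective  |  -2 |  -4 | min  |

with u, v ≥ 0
The point (0, 4) satisfies every constraint, so the LP is feasible; the constraints give u ≤ 10 and v ≤ 11, which with u, v ≥ 0 keep the feasible region inside a bounded box. A feasible, bounded LP attains a finite optimum at a vertex.

Feasible with finite optimum z* = -16 at (0, 4).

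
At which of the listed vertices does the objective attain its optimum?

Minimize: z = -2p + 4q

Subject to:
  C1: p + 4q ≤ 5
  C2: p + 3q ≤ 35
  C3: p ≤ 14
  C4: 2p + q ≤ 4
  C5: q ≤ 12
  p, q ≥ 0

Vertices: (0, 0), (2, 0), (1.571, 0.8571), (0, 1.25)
(2, 0) with z = -4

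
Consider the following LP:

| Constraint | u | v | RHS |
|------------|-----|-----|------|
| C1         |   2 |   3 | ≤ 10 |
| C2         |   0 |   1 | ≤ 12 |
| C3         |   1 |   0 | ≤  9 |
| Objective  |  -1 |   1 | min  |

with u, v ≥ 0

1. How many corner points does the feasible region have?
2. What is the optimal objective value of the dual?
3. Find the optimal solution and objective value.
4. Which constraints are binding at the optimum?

1. 3
2. -5 (by strong duality, equal to the primal optimum)
3. u = 5, v = 0, z = -5
4. C1, v ≥ 0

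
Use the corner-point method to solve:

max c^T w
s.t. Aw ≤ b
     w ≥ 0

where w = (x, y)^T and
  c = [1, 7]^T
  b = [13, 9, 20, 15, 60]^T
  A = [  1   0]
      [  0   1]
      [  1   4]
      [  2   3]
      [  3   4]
Each vertex is the intersection of two constraint boundaries that also satisfies all remaining constraints:
  x = 0 and y = 0 → (0, 0)
  2x + 3y = 15 and y = 0 → (7.5, 0)
  x + 4y = 20 and 2x + 3y = 15 → (0, 5)

Evaluating z = x + 7y at each vertex:
  (0, 0): z = 0
  (7.5, 0): z = 7.5
  (0, 5): z = 35

The maximum is at (0, 5) with z = 35.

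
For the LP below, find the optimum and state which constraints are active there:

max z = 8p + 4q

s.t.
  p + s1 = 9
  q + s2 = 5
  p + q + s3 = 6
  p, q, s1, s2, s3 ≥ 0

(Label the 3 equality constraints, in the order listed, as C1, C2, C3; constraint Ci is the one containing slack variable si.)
Optimal: p = 6, q = 0
Slack at optimum:
  C1: slack = 3
  C2: slack = 5
  C3: slack = 0 (binding)
  p ≥ 0: p = 6
  q ≥ 0: q = 0 (binding)
Binding constraints: C3, q ≥ 0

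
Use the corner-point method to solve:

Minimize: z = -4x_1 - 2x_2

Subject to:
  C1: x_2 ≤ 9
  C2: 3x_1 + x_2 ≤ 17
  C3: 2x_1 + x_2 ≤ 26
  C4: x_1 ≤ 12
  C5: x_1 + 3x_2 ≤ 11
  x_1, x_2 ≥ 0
Each vertex is the intersection of two constraint boundaries that also satisfies all remaining constraints:
  x_1 = 0 and x_2 = 0 → (0, 0)
  3x_1 + x_2 = 17 and x_2 = 0 → (5.667, 0)
  3x_1 + x_2 = 17 and x_1 + 3x_2 = 11 → (5, 2)
  x_1 + 3x_2 = 11 and x_1 = 0 → (0, 3.667)

Evaluating z = -4x_1 - 2x_2 at each vertex:
  (0, 0): z = 0
  (5.667, 0): z = -22.67
  (5, 2): z = -24
  (0, 3.667): z = -7.333

The minimum is at (5, 2) with z = -24.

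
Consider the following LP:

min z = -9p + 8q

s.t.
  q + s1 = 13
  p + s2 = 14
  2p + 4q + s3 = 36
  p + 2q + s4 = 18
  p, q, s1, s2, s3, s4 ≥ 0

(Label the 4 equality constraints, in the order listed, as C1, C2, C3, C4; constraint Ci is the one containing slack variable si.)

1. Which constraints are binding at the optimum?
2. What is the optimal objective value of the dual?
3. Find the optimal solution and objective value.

1. C2, q ≥ 0
2. -126 (by strong duality, equal to the primal optimum)
3. p = 14, q = 0, z = -126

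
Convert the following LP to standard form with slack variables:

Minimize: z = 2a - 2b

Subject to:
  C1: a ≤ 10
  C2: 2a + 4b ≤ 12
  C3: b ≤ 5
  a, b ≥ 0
min z = 2a - 2b

s.t.
  a + s1 = 10
  2a + 4b + s2 = 12
  b + s3 = 5
  a, b, s1, s2, s3 ≥ 0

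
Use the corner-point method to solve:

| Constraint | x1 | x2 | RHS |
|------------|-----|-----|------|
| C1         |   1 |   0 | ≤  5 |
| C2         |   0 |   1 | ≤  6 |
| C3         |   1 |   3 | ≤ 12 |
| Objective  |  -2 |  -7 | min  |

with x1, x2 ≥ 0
x1 = 0, x2 = 4, z = -28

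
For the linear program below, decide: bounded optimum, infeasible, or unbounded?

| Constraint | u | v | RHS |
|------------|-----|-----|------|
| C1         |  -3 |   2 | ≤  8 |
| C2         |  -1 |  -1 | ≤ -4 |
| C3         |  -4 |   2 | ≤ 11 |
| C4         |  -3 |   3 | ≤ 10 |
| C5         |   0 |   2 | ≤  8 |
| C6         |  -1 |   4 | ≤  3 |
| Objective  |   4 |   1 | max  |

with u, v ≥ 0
Feasible point: (3, 1) satisfies every constraint, so the LP is feasible.
Direction d = (1, 0): for each constraint row a, a·d ≤ 0 —
  (-3)(1) + (2)(0) = -3 ≤ 0
  (-1)(1) + (-1)(0) = -1 ≤ 0
  (-4)(1) + (2)(0) = -4 ≤ 0
  (-3)(1) + (3)(0) = -3 ≤ 0
  (0)(1) + (2)(0) = 0 ≤ 0
  (-1)(1) + (4)(0) = -1 ≤ 0
and d ≥ 0, so (3, 1) + t·d stays feasible for every t ≥ 0. Along this ray z = 4u + v changes by 4 per unit t, so z → +∞.

Unbounded: there is a feasible ray along which z → +∞.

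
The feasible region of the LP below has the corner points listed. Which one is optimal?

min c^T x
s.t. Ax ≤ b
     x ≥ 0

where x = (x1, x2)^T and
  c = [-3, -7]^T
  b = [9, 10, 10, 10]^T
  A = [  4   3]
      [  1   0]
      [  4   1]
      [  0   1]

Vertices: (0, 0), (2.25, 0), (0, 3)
Evaluating z = -3x1 - 7x2 at each vertex:
  (0, 0): z = 0
  (2.25, 0): z = -6.75
  (0, 3): z = -21

The smallest value is z = -21, attained at (0, 3).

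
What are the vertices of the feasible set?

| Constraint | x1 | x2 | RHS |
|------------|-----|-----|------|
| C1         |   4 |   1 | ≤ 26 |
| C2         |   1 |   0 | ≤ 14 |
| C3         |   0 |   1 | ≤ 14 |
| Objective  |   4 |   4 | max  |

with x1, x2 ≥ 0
Each vertex is the intersection of two constraint boundaries that also satisfies all remaining constraints:
  x1 = 0 and x2 = 0 → (0, 0)
  4x1 + x2 = 26 and x2 = 0 → (6.5, 0)
  4x1 + x2 = 26 and x2 = 14 → (3, 14)
  x2 = 14 and x1 = 0 → (0, 14)

Vertices: (0, 0), (6.5, 0), (3, 14), (0, 14)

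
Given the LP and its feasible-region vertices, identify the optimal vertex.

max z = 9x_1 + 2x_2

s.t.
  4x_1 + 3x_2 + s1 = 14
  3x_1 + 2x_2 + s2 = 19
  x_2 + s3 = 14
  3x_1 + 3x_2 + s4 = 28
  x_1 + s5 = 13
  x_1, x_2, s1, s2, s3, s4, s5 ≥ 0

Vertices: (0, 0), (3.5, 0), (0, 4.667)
(3.5, 0) with z = 31.5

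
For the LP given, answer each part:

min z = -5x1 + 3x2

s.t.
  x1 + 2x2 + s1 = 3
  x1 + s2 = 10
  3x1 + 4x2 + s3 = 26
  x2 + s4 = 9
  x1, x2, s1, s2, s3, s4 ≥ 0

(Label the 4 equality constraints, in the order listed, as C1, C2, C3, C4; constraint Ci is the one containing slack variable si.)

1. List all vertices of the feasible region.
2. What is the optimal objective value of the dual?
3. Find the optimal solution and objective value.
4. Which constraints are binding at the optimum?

1. (0, 0), (3, 0), (0, 1.5)
2. -15 (by strong duality, equal to the primal optimum)
3. x1 = 3, x2 = 0, z = -15
4. C1, x2 ≥ 0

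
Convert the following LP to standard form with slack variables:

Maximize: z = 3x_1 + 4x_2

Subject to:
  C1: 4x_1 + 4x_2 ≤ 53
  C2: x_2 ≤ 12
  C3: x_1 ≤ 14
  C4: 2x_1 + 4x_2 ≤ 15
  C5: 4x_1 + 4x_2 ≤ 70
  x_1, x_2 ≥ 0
max z = 3x_1 + 4x_2

s.t.
  4x_1 + 4x_2 + s1 = 53
  x_2 + s2 = 12
  x_1 + s3 = 14
  2x_1 + 4x_2 + s4 = 15
  4x_1 + 4x_2 + s5 = 70
  x_1, x_2, s1, s2, s3, s4, s5 ≥ 0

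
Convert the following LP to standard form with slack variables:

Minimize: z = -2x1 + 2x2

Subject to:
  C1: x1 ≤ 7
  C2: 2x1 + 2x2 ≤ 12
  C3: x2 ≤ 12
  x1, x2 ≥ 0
min z = -2x1 + 2x2

s.t.
  x1 + s1 = 7
  2x1 + 2x2 + s2 = 12
  x2 + s3 = 12
  x1, x2, s1, s2, s3 ≥ 0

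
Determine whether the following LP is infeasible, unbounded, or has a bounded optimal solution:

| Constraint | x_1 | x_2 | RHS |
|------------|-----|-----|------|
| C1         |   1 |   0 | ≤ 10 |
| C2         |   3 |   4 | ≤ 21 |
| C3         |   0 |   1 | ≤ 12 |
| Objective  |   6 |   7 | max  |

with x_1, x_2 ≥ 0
The point (7, 0) satisfies every constraint, so the LP is feasible; the constraints give x_1 ≤ 10 and x_2 ≤ 12, which with x_1, x_2 ≥ 0 keep the feasible region inside a bounded box. A feasible, bounded LP attains a finite optimum at a vertex.

Feasible with finite optimum z* = 42 at (7, 0).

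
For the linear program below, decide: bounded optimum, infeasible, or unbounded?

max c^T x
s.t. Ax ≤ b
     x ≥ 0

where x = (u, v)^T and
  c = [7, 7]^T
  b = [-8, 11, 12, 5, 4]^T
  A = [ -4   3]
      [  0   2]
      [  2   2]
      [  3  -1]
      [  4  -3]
One constraint requires 4u - 3v ≤ 4, while the constraint -4u + 3v ≤ -8 is equivalent to 4u - 3v ≥ 8. Together they would need 8 ≤ 4u - 3v ≤ 4, which is impossible since 8 > 4. No point satisfies all constraints.

Infeasible: no point satisfies all constraints simultaneously.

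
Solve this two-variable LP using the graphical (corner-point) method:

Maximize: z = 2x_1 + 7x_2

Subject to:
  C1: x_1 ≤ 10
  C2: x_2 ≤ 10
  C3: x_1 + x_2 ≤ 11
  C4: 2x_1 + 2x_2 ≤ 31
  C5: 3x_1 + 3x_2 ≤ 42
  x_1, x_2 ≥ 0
x_1 = 1, x_2 = 10, z = 72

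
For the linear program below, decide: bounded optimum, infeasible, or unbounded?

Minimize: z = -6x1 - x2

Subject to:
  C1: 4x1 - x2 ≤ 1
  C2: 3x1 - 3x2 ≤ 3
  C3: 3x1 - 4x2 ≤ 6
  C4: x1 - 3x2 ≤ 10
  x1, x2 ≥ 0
Feasible point: (0, 0) satisfies every constraint, so the LP is feasible.
Direction d = (0, 1): for each constraint row a, a·d ≤ 0 —
  (4)(0) + (-1)(1) = -1 ≤ 0
  (3)(0) + (-3)(1) = -3 ≤ 0
  (3)(0) + (-4)(1) = -4 ≤ 0
  (1)(0) + (-3)(1) = -3 ≤ 0
and d ≥ 0, so (0, 0) + t·d stays feasible for every t ≥ 0. Along this ray z = -6x1 - x2 changes by -1 per unit t, so z → −∞.

Unbounded: there is a feasible ray along which z → −∞.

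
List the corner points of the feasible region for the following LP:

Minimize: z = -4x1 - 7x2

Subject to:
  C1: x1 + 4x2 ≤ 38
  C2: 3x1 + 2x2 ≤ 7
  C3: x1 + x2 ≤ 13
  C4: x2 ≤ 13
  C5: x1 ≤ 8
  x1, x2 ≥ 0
Each vertex is the intersection of two constraint boundaries that also satisfies all remaining constraints:
  x1 = 0 and x2 = 0 → (0, 0)
  3x1 + 2x2 = 7 and x2 = 0 → (2.333, 0)
  3x1 + 2x2 = 7 and x1 = 0 → (0, 3.5)

Vertices: (0, 0), (2.333, 0), (0, 3.5)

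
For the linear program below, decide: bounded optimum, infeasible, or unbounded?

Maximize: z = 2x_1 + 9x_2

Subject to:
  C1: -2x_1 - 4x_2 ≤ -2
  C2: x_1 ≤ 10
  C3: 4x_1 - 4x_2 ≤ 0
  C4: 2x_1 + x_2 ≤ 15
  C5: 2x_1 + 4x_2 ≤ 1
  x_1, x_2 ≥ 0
C5 requires 2x_1 + 4x_2 ≤ 1, while C1 (-2x_1 - 4x_2 ≤ -2) is equivalent to 2x_1 + 4x_2 ≥ 2. Together they would need 2 ≤ 2x_1 + 4x_2 ≤ 1, which is impossible since 2 > 1. No point satisfies all constraints.

Infeasible: no point satisfies all constraints simultaneously.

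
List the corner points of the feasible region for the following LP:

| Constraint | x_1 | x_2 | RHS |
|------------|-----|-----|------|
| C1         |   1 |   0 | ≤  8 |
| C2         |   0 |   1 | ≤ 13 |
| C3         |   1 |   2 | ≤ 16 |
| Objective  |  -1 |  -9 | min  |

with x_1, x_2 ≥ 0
Each vertex is the intersection of two constraint boundaries that also satisfies all remaining constraints:
  x_1 = 0 and x_2 = 0 → (0, 0)
  x_1 = 8 and x_2 = 0 → (8, 0)
  x_1 = 8 and x_1 + 2x_2 = 16 → (8, 4)
  x_1 + 2x_2 = 16 and x_1 = 0 → (0, 8)

Vertices: (0, 0), (8, 0), (8, 4), (0, 8)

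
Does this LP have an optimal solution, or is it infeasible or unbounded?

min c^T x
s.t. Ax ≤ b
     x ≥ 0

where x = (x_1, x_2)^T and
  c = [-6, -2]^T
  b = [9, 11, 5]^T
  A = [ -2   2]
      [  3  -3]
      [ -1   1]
Feasible point: (0, 0) satisfies every constraint, so the LP is feasible.
Direction d = (1, 1): for each constraint row a, a·d ≤ 0 —
  (-2)(1) + (2)(1) = 0 ≤ 0
  (3)(1) + (-3)(1) = 0 ≤ 0
  (-1)(1) + (1)(1) = 0 ≤ 0
and d ≥ 0, so (0, 0) + t·d stays feasible for every t ≥ 0. Along this ray z = -6x_1 - 2x_2 changes by -8 per unit t, so z → −∞.

Unbounded — the objective can decrease without bound over the feasible region.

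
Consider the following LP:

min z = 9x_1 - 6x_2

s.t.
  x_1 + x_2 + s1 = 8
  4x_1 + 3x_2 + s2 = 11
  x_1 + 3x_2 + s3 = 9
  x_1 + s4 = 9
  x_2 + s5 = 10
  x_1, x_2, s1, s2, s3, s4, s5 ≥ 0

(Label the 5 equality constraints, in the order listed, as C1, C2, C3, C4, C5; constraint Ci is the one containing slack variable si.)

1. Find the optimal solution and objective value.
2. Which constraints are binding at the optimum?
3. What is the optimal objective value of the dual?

1. x_1 = 0, x_2 = 3, z = -18
2. C3, x_1 ≥ 0
3. -18 (by strong duality, equal to the primal optimum)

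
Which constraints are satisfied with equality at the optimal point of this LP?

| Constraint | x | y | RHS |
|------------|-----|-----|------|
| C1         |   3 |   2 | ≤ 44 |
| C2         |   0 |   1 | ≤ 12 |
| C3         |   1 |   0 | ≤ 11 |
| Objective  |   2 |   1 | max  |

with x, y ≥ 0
Optimal: x = 11, y = 5.5
Slack at optimum:
  C1: slack = 0 (binding)
  C2: slack = 6.5
  C3: slack = 0 (binding)
  x ≥ 0: x = 11
  y ≥ 0: y = 5.5
Binding constraints: C1, C3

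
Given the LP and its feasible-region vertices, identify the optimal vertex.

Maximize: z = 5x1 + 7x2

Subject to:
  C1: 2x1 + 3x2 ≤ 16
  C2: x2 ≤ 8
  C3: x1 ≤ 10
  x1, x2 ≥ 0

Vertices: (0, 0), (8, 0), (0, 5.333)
Evaluating z = 5x1 + 7x2 at each vertex:
  (0, 0): z = 0
  (8, 0): z = 40
  (0, 5.333): z = 37.33

The largest value is z = 40, attained at (8, 0).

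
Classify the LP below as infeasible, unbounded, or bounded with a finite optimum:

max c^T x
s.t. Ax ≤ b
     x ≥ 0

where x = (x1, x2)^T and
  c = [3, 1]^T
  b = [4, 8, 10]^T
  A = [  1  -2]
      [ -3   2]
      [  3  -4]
Feasible point: (0, 0) satisfies every constraint, so the LP is feasible.
Direction d = (1, 1): for each constraint row a, a·d ≤ 0 —
  (1)(1) + (-2)(1) = -1 ≤ 0
  (-3)(1) + (2)(1) = -1 ≤ 0
  (3)(1) + (-4)(1) = -1 ≤ 0
and d ≥ 0, so (0, 0) + t·d stays feasible for every t ≥ 0. Along this ray z = 3x1 + x2 changes by 4 per unit t, so z → +∞.

Unbounded: there is a feasible ray along which z → +∞.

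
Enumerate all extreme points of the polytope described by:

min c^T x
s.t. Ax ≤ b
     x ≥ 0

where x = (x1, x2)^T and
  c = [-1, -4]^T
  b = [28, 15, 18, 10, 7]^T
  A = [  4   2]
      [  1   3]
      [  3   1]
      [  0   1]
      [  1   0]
Each vertex is the intersection of two constraint boundaries that also satisfies all remaining constraints:
  x1 = 0 and x2 = 0 → (0, 0)
  3x1 + x2 = 18 and x2 = 0 → (6, 0)
  x1 + 3x2 = 15 and 3x1 + x2 = 18 → (4.875, 3.375)
  x1 + 3x2 = 15 and x1 = 0 → (0, 5)

Vertices: (0, 0), (6, 0), (4.875, 3.375), (0, 5)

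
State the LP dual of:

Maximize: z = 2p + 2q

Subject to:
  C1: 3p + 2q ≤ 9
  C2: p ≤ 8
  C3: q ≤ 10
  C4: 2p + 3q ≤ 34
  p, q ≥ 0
Minimize: z = 9y1 + 8y2 + 10y3 + 34y4

Subject to:
  C1: -3y1 - y2 - 2y4 ≤ -2
  C2: -2y1 - y3 - 3y4 ≤ -2
  y1, y2, y3, y4 ≥ 0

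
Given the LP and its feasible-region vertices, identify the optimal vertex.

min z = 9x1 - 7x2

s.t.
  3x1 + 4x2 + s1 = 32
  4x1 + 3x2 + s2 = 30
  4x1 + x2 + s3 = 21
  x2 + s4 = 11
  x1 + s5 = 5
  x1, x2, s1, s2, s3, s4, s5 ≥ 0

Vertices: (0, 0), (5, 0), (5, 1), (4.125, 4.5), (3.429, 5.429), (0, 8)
Evaluating z = 9x1 - 7x2 at each vertex:
  (0, 0): z = 0
  (5, 0): z = 45
  (5, 1): z = 38
  (4.125, 4.5): z = 5.625
  (3.429, 5.429): z = -7.143
  (0, 8): z = -56

The smallest value is z = -56, attained at (0, 8).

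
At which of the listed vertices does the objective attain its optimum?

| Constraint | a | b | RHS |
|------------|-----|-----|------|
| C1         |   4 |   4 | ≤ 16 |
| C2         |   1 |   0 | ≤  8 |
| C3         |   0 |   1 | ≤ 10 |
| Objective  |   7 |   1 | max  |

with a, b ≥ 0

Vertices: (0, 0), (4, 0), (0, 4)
Evaluating z = 7a + b at each vertex:
  (0, 0): z = 0
  (4, 0): z = 28
  (0, 4): z = 4

The largest value is z = 28, attained at (4, 0).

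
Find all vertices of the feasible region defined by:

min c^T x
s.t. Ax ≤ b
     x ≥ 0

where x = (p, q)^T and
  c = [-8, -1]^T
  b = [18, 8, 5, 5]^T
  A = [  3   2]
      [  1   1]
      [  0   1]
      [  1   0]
Each vertex is the intersection of two constraint boundaries that also satisfies all remaining constraints:
  p = 0 and q = 0 → (0, 0)
  p = 5 and q = 0 → (5, 0)
  3p + 2q = 18 and p = 5 → (5, 1.5)
  3p + 2q = 18 and q = 5 → (2.667, 5)
  q = 5 and p = 0 → (0, 5)

Vertices: (0, 0), (5, 0), (5, 1.5), (2.667, 5), (0, 5)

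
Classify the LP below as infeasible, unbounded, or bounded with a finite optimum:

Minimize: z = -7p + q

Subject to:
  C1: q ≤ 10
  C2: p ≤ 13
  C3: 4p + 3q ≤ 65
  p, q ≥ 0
The point (13, 0) satisfies every constraint, so the LP is feasible; the constraints give p ≤ 13 and q ≤ 10, which with p, q ≥ 0 keep the feasible region inside a bounded box. A feasible, bounded LP attains a finite optimum at a vertex.

Evaluating z = -7p + q at each vertex:
  (0, 0): z = 0
  (13, 0): z = -91
  (13, 4.333): z = -86.67
  (8.75, 10): z = -51.25
  (0, 10): z = 10

Bounded optimum: z* = -91 at (13, 0).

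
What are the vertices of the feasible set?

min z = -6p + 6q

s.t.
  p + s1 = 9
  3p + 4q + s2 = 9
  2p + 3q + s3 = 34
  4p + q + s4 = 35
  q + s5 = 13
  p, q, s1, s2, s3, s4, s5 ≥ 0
Each vertex is the intersection of two constraint boundaries that also satisfies all remaining constraints:
  p = 0 and q = 0 → (0, 0)
  3p + 4q = 9 and q = 0 → (3, 0)
  3p + 4q = 9 and p = 0 → (0, 2.25)

Vertices: (0, 0), (3, 0), (0, 2.25)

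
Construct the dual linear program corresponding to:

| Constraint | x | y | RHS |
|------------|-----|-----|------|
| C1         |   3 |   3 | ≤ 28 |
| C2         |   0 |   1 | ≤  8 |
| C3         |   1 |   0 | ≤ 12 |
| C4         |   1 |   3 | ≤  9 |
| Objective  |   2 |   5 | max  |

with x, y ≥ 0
Minimize: z = 28y1 + 8y2 + 12y3 + 9y4

Subject to:
  C1: -3y1 - y3 - y4 ≤ -2
  C2: -3y1 - y2 - 3y4 ≤ -5
  y1, y2, y3, y4 ≥ 0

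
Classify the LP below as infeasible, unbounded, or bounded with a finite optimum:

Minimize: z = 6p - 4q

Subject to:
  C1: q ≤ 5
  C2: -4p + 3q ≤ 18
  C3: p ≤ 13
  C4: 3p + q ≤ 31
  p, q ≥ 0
The point (0, 5) satisfies every constraint, so the LP is feasible; the constraints give p ≤ 13 and q ≤ 5, which with p, q ≥ 0 keep the feasible region inside a bounded box. A feasible, bounded LP attains a finite optimum at a vertex.

Evaluating z = 6p - 4q at each vertex:
  (0, 0): z = 0
  (10.33, 0): z = 62
  (8.667, 5): z = 32
  (0, 5): z = -20

Bounded optimum: z* = -20 at (0, 5).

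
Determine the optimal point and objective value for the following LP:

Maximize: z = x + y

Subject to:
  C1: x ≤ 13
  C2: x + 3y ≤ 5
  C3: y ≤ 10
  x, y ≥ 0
Each vertex is the intersection of two constraint boundaries that also satisfies all remaining constraints:
  x = 0 and y = 0 → (0, 0)
  x + 3y = 5 and y = 0 → (5, 0)
  x + 3y = 5 and x = 0 → (0, 1.667)

Evaluating z = x + y at each vertex:
  (0, 0): z = 0
  (5, 0): z = 5
  (0, 1.667): z = 1.667

The maximum is at (5, 0) with z = 5.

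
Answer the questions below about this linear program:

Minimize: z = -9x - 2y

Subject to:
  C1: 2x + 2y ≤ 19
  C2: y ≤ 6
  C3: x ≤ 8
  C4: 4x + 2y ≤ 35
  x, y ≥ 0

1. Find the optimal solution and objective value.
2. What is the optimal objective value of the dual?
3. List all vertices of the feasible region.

1. x = 8, y = 1.5, z = -75
2. -75 (by strong duality, equal to the primal optimum)
3. (0, 0), (8, 0), (8, 1.5), (3.5, 6), (0, 6)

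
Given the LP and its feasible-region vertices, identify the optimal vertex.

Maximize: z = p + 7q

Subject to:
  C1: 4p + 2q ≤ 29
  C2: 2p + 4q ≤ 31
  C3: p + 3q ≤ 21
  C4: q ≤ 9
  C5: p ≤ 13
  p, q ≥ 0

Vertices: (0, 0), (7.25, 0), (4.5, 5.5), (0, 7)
Evaluating z = p + 7q at each vertex:
  (0, 0): z = 0
  (7.25, 0): z = 7.25
  (4.5, 5.5): z = 43
  (0, 7): z = 49

The largest value is z = 49, attained at (0, 7).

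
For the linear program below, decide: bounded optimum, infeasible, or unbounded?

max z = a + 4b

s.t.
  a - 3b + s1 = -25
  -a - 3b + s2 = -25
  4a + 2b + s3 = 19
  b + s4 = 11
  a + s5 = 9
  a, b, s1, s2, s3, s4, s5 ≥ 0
The point (0, 9.5) satisfies every constraint, so the LP is feasible; the constraints give a ≤ 9 and b ≤ 11, which with a, b ≥ 0 keep the feasible region inside a bounded box. A feasible, bounded LP attains a finite optimum at a vertex.

Evaluating z = a + 4b at each vertex:
  (0, 8.333): z = 33.33
  (0.5, 8.5): z = 34.5
  (0, 9.5): z = 38

The LP has an optimal solution: (0, 9.5) with z = 38.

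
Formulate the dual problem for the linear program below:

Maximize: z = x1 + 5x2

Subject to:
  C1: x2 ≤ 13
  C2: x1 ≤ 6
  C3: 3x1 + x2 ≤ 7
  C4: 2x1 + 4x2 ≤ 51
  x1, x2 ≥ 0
Minimize: z = 13y1 + 6y2 + 7y3 + 51y4

Subject to:
  C1: -y2 - 3y3 - 2y4 ≤ -1
  C2: -y1 - y3 - 4y4 ≤ -5
  y1, y2, y3, y4 ≥ 0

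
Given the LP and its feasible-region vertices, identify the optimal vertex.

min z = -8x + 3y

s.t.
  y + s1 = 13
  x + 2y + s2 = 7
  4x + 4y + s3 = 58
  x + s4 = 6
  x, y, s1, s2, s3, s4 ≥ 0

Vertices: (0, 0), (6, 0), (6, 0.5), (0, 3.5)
(6, 0) with z = -48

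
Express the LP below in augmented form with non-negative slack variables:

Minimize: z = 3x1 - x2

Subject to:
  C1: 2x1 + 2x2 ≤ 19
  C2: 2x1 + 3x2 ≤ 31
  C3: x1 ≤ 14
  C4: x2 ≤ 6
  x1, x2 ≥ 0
min z = 3x1 - x2

s.t.
  2x1 + 2x2 + s1 = 19
  2x1 + 3x2 + s2 = 31
  x1 + s3 = 14
  x2 + s4 = 6
  x1, x2, s1, s2, s3, s4 ≥ 0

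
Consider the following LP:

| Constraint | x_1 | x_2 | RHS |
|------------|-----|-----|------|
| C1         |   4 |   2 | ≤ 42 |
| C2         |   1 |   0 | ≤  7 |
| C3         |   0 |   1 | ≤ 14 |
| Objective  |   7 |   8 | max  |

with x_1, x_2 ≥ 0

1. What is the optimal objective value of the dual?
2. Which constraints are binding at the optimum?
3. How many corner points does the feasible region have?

1. 136.5 (by strong duality, equal to the primal optimum)
2. C1, C3
3. 5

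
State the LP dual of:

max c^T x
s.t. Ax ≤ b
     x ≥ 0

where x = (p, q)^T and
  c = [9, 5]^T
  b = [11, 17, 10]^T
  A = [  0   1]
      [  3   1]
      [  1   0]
Minimize: z = 11y1 + 17y2 + 10y3

Subject to:
  C1: -3y2 - y3 ≤ -9
  C2: -y1 - y2 ≤ -5
  y1, y2, y3 ≥ 0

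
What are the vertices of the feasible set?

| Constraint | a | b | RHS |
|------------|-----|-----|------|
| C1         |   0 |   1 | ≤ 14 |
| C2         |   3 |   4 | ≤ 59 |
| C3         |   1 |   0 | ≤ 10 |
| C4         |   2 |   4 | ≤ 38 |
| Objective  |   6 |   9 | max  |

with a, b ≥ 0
Each vertex is the intersection of two constraint boundaries that also satisfies all remaining constraints:
  a = 0 and b = 0 → (0, 0)
  a = 10 and b = 0 → (10, 0)
  a = 10 and 2a + 4b = 38 → (10, 4.5)
  2a + 4b = 38 and a = 0 → (0, 9.5)

Vertices: (0, 0), (10, 0), (10, 4.5), (0, 9.5)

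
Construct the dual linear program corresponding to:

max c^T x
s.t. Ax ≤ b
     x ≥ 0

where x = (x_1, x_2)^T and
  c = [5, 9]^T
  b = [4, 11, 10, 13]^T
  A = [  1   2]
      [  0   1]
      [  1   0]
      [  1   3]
Minimize: z = 4y1 + 11y2 + 10y3 + 13y4

Subject to:
  C1: -y1 - y3 - y4 ≤ -5
  C2: -2y1 - y2 - 3y4 ≤ -9
  y1, y2, y3, y4 ≥ 0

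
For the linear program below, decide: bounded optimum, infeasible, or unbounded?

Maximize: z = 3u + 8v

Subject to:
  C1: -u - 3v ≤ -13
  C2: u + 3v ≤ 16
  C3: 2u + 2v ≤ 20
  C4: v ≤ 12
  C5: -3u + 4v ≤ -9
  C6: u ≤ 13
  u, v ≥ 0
The point (7, 3) satisfies every constraint, so the LP is feasible; the constraints give u ≤ 13 and v ≤ 12, which with u, v ≥ 0 keep the feasible region inside a bounded box. A feasible, bounded LP attains a finite optimum at a vertex.

Evaluating z = 3u + 8v at each vertex:
  (8.5, 1.5): z = 37.5
  (7, 3): z = 45
  (6.077, 2.308): z = 36.69

The LP has an optimal solution: (7, 3) with z = 45.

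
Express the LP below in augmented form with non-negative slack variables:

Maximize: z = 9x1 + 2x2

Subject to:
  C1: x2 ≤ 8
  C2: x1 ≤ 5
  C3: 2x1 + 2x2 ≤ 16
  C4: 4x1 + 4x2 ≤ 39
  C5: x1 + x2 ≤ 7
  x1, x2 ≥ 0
max z = 9x1 + 2x2

s.t.
  x2 + s1 = 8
  x1 + s2 = 5
  2x1 + 2x2 + s3 = 16
  4x1 + 4x2 + s4 = 39
  x1 + x2 + s5 = 7
  x1, x2, s1, s2, s3, s4, s5 ≥ 0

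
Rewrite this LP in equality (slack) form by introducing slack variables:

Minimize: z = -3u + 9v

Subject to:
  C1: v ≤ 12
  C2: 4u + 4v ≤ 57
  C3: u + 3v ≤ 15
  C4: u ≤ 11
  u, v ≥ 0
min z = -3u + 9v

s.t.
  v + s1 = 12
  4u + 4v + s2 = 57
  u + 3v + s3 = 15
  u + s4 = 11
  u, v, s1, s2, s3, s4 ≥ 0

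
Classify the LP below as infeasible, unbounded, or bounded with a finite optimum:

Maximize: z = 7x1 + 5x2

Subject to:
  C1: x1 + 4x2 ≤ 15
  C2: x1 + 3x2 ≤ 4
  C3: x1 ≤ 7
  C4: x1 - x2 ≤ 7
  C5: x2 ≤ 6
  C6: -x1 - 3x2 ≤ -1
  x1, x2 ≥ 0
The point (4, 0) satisfies every constraint, so the LP is feasible; the constraints give x1 ≤ 7 and x2 ≤ 6, which with x1, x2 ≥ 0 keep the feasible region inside a bounded box. A feasible, bounded LP attains a finite optimum at a vertex.

The LP has an optimal solution: (4, 0) with z = 28.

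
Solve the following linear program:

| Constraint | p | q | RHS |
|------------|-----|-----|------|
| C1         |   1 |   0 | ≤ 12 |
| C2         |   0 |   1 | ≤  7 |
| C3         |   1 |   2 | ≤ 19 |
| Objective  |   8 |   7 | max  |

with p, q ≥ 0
p = 12, q = 3.5, z = 120.5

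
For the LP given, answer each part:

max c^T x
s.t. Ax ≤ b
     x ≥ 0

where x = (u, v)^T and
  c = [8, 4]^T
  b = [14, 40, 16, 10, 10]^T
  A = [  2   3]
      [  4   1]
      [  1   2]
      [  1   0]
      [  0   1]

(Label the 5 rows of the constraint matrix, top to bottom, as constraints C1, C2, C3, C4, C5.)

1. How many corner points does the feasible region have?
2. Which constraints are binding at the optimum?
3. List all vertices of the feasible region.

1. 3
2. C1, v ≥ 0
3. (0, 0), (7, 0), (0, 4.667)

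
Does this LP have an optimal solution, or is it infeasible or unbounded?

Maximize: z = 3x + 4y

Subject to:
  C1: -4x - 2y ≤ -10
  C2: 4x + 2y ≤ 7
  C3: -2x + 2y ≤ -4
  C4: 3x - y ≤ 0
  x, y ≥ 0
C2 requires 4x + 2y ≤ 7, while C1 (-4x - 2y ≤ -10) is equivalent to 4x + 2y ≥ 10. Together they would need 10 ≤ 4x + 2y ≤ 7, which is impossible since 10 > 7. No point satisfies all constraints.

The feasible region is empty; the LP is infeasible.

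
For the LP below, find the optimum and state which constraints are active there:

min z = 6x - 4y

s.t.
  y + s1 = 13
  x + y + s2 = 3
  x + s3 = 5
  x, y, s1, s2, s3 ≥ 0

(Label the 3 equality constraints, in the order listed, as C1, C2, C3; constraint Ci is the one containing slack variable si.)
Optimal: x = 0, y = 3
Slack at optimum:
  C1: slack = 10
  C2: slack = 0 (binding)
  C3: slack = 5
  x ≥ 0: x = 0 (binding)
  y ≥ 0: y = 3
Binding constraints: C2, x ≥ 0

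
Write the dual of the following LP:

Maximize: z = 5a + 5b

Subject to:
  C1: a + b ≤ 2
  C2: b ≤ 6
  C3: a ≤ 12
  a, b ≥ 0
Minimize: z = 2y1 + 6y2 + 12y3

Subject to:
  C1: -y1 - y3 ≤ -5
  C2: -y1 - y2 ≤ -5
  y1, y2, y3 ≥ 0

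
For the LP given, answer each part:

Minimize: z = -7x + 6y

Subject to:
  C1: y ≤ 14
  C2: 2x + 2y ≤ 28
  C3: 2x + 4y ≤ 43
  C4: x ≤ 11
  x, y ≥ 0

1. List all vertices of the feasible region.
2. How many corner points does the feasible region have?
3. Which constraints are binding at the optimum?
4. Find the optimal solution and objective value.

1. (0, 0), (11, 0), (11, 3), (6.5, 7.5), (0, 10.75)
2. 5
3. C4, y ≥ 0
4. x = 11, y = 0, z = -77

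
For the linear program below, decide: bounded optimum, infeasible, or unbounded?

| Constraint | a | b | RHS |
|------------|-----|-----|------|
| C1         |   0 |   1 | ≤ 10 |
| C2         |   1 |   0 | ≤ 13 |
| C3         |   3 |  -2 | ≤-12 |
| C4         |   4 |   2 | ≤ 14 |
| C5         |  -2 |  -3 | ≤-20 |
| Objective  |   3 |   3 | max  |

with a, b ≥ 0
The point (0, 7) satisfies every constraint, so the LP is feasible; the constraints give a ≤ 13 and b ≤ 10, which with a, b ≥ 0 keep the feasible region inside a bounded box. A feasible, bounded LP attains a finite optimum at a vertex.

The LP has an optimal solution: (0, 7) with z = 21.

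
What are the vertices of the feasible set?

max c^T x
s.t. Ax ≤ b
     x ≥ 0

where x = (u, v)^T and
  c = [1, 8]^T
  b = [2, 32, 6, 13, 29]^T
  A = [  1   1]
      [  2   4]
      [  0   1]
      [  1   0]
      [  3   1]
Each vertex is the intersection of two constraint boundaries that also satisfies all remaining constraints:
  u = 0 and v = 0 → (0, 0)
  u + v = 2 and v = 0 → (2, 0)
  u + v = 2 and u = 0 → (0, 2)

Vertices: (0, 0), (2, 0), (0, 2)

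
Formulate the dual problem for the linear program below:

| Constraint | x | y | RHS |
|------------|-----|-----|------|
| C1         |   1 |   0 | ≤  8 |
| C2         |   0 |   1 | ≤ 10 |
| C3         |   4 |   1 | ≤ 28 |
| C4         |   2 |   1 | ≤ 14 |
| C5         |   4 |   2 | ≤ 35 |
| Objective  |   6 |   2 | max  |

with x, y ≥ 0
Minimize: z = 8y1 + 10y2 + 28y3 + 14y4 + 35y5

Subject to:
  C1: -y1 - 4y3 - 2y4 - 4y5 ≤ -6
  C2: -y2 - y3 - y4 - 2y5 ≤ -2
  y1, y2, y3, y4, y5 ≥ 0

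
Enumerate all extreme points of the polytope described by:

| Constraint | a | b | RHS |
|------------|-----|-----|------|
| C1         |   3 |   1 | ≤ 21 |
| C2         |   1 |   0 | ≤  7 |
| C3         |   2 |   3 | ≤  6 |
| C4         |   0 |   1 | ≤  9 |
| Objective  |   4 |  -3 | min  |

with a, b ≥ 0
Each vertex is the intersection of two constraint boundaries that also satisfies all remaining constraints:
  a = 0 and b = 0 → (0, 0)
  2a + 3b = 6 and b = 0 → (3, 0)
  2a + 3b = 6 and a = 0 → (0, 2)

Vertices: (0, 0), (3, 0), (0, 2)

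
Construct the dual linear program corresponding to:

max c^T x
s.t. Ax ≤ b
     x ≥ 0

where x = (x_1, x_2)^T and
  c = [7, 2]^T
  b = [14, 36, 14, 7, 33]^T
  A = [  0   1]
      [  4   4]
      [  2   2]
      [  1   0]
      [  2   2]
Minimize: z = 14y1 + 36y2 + 14y3 + 7y4 + 33y5

Subject to:
  C1: -4y2 - 2y3 - y4 - 2y5 ≤ -7
  C2: -y1 - 4y2 - 2y3 - 2y5 ≤ -2
  y1, y2, y3, y4, y5 ≥ 0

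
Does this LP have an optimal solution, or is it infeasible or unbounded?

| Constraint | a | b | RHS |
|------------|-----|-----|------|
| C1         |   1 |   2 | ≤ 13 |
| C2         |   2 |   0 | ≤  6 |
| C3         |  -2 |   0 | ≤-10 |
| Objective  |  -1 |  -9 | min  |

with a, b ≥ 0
C2 requires 2a ≤ 6, while C3 (-2a ≤ -10) is equivalent to 2a ≥ 10. Together they would need 10 ≤ 2a ≤ 6, which is impossible since 10 > 6. No point satisfies all constraints.

Infeasible — the constraint set is empty.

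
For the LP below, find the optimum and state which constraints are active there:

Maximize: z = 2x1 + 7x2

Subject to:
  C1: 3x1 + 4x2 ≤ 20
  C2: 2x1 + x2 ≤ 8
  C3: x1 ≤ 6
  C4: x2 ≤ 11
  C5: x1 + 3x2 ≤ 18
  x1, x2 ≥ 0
Optimal: x1 = 0, x2 = 5
Slack at optimum:
  C1: slack = 0 (binding)
  C2: slack = 3
  C3: slack = 6
  C4: slack = 6
  C5: slack = 3
  x1 ≥ 0: x1 = 0 (binding)
  x2 ≥ 0: x2 = 5
Binding constraints: C1, x1 ≥ 0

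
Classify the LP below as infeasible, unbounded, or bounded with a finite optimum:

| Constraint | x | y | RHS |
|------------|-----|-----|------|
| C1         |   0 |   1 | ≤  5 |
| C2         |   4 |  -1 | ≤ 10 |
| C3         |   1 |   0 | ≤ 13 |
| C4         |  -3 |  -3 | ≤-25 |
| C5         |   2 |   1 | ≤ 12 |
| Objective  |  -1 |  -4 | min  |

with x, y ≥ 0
The point (3.5, 5) satisfies every constraint, so the LP is feasible; the constraints give x ≤ 13 and y ≤ 5, which with x, y ≥ 0 keep the feasible region inside a bounded box. A feasible, bounded LP attains a finite optimum at a vertex.

Evaluating z = -x - 4y at each vertex:
  (3.667, 4.667): z = -22.33
  (3.5, 5): z = -23.5
  (3.333, 5): z = -23.33

The LP has an optimal solution: (3.5, 5) with z = -23.5.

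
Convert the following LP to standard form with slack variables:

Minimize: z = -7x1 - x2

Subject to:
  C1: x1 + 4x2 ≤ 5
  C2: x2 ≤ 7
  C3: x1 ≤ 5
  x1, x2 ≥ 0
min z = -7x1 - x2

s.t.
  x1 + 4x2 + s1 = 5
  x2 + s2 = 7
  x1 + s3 = 5
  x1, x2, s1, s2, s3 ≥ 0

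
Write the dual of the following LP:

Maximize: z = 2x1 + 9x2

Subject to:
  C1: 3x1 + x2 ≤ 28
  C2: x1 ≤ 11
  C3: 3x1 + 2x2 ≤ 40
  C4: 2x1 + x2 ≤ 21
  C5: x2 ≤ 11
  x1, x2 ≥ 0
Minimize: z = 28y1 + 11y2 + 40y3 + 21y4 + 11y5

Subject to:
  C1: -3y1 - y2 - 3y3 - 2y4 ≤ -2
  C2: -y1 - 2y3 - y4 - y5 ≤ -9
  y1, y2, y3, y4, y5 ≥ 0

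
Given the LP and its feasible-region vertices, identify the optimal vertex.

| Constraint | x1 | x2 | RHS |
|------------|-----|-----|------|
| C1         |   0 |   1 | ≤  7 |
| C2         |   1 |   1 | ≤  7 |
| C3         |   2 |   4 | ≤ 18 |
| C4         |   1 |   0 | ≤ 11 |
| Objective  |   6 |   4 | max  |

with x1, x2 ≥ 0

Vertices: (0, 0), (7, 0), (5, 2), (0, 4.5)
Evaluating z = 6x1 + 4x2 at each vertex:
  (0, 0): z = 0
  (7, 0): z = 42
  (5, 2): z = 38
  (0, 4.5): z = 18

The largest value is z = 42, attained at (7, 0).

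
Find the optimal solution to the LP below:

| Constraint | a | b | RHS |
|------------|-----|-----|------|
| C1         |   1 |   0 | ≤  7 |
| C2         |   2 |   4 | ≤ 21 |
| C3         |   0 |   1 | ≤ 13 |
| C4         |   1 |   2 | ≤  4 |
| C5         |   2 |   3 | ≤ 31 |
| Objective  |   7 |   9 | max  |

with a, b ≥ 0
Each vertex is the intersection of two constraint boundaries that also satisfies all remaining constraints:
  a = 0 and b = 0 → (0, 0)
  a + 2b = 4 and b = 0 → (4, 0)
  a + 2b = 4 and a = 0 → (0, 2)

Evaluating z = 7a + 9b at each vertex:
  (0, 0): z = 0
  (4, 0): z = 28
  (0, 2): z = 18

The maximum is at (4, 0) with z = 28.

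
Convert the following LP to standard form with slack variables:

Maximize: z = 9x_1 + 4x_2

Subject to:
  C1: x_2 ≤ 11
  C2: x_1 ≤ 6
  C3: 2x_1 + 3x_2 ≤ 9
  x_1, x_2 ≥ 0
max z = 9x_1 + 4x_2

s.t.
  x_2 + s1 = 11
  x_1 + s2 = 6
  2x_1 + 3x_2 + s3 = 9
  x_1, x_2, s1, s2, s3 ≥ 0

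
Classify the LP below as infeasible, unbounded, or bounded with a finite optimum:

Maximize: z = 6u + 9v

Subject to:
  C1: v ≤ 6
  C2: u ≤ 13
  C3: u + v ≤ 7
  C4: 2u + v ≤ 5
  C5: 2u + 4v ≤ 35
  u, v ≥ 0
The point (0, 5) satisfies every constraint, so the LP is feasible; the constraints give u ≤ 13 and v ≤ 6, which with u, v ≥ 0 keep the feasible region inside a bounded box. A feasible, bounded LP attains a finite optimum at a vertex.

Evaluating z = 6u + 9v at each vertex:
  (0, 0): z = 0
  (2.5, 0): z = 15
  (0, 5): z = 45

Bounded optimum: z* = 45 at (0, 5).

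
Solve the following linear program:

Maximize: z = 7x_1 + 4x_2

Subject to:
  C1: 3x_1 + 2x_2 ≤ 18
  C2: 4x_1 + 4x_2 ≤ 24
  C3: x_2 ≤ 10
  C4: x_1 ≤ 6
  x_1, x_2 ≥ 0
Each vertex is the intersection of two constraint boundaries that also satisfies all remaining constraints:
  x_1 = 0 and x_2 = 0 → (0, 0)
  3x_1 + 2x_2 = 18 and 4x_1 + 4x_2 = 24 → (6, 0)
  4x_1 + 4x_2 = 24 and x_1 = 0 → (0, 6)

Evaluating z = 7x_1 + 4x_2 at each vertex:
  (0, 0): z = 0
  (6, 0): z = 42
  (0, 6): z = 24

The maximum is at (6, 0) with z = 42.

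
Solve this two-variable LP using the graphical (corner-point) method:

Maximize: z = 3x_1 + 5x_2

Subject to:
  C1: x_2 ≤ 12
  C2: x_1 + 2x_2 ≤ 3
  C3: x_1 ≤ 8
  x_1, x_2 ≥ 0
x_1 = 3, x_2 = 0, z = 9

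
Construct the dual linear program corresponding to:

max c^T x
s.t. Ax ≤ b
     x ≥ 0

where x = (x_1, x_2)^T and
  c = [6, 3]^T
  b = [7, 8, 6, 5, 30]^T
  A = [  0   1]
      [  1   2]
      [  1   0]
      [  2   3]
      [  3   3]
Minimize: z = 7y1 + 8y2 + 6y3 + 5y4 + 30y5

Subject to:
  C1: -y2 - y3 - 2y4 - 3y5 ≤ -6
  C2: -y1 - 2y2 - 3y4 - 3y5 ≤ -3
  y1, y2, y3, y4, y5 ≥ 0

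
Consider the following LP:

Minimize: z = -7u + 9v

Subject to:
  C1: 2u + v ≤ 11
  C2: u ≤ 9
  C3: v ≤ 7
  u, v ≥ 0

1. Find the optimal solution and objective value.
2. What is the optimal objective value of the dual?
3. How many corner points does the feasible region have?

1. u = 5.5, v = 0, z = -38.5
2. -38.5 (by strong duality, equal to the primal optimum)
3. 4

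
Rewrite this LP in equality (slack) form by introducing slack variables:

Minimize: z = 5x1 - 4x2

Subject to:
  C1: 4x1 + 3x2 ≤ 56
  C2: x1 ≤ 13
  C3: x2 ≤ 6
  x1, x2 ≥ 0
min z = 5x1 - 4x2

s.t.
  4x1 + 3x2 + s1 = 56
  x1 + s2 = 13
  x2 + s3 = 6
  x1, x2, s1, s2, s3 ≥ 0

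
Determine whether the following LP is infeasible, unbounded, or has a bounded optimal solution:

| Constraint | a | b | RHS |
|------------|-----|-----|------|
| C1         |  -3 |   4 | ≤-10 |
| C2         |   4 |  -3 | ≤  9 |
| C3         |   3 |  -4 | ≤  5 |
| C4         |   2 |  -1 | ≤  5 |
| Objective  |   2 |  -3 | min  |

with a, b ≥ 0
C3 requires 3a - 4b ≤ 5, while C1 (-3a + 4b ≤ -10) is equivalent to 3a - 4b ≥ 10. Together they would need 10 ≤ 3a - 4b ≤ 5, which is impossible since 10 > 5. No point satisfies all constraints.

The feasible region is empty; the LP is infeasible.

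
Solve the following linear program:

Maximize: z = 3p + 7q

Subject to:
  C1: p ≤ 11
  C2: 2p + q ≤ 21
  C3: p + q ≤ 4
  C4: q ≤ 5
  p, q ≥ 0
Each vertex is the intersection of two constraint boundaries that also satisfies all remaining constraints:
  p = 0 and q = 0 → (0, 0)
  p + q = 4 and q = 0 → (4, 0)
  p + q = 4 and p = 0 → (0, 4)

Evaluating z = 3p + 7q at each vertex:
  (0, 0): z = 0
  (4, 0): z = 12
  (0, 4): z = 28

The maximum is at (0, 4) with z = 28.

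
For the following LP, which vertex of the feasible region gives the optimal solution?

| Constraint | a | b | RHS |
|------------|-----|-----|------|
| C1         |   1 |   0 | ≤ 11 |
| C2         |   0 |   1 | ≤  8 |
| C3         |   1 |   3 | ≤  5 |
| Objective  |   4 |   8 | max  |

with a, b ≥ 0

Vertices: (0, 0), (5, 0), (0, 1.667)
(5, 0) with z = 20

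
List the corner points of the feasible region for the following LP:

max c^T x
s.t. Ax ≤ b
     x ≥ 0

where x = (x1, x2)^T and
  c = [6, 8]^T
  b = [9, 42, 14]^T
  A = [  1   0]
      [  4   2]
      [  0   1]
Each vertex is the intersection of two constraint boundaries that also satisfies all remaining constraints:
  x1 = 0 and x2 = 0 → (0, 0)
  x1 = 9 and x2 = 0 → (9, 0)
  x1 = 9 and 4x1 + 2x2 = 42 → (9, 3)
  4x1 + 2x2 = 42 and x2 = 14 → (3.5, 14)
  x2 = 14 and x1 = 0 → (0, 14)

Vertices: (0, 0), (9, 0), (9, 3), (3.5, 14), (0, 14)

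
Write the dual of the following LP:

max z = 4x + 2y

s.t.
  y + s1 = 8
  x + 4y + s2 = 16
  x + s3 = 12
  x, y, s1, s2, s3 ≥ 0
Minimize: z = 8y1 + 16y2 + 12y3

Subject to:
  C1: -y2 - y3 ≤ -4
  C2: -y1 - 4y2 ≤ -2
  y1, y2, y3 ≥ 0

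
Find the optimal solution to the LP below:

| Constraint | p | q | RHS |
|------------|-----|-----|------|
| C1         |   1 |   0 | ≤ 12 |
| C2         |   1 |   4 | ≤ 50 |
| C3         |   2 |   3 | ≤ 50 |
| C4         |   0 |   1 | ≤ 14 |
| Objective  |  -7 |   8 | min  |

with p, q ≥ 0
p = 12, q = 0, z = -84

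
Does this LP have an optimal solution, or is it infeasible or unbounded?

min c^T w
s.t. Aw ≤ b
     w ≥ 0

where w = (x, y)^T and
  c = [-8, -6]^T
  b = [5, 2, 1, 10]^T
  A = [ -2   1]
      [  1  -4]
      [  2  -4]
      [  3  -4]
Feasible point: (0, 0) satisfies every constraint, so the LP is feasible.
Direction d = (1, 1): for each constraint row a, a·d ≤ 0 —
  (-2)(1) + (1)(1) = -1 ≤ 0
  (1)(1) + (-4)(1) = -3 ≤ 0
  (2)(1) + (-4)(1) = -2 ≤ 0
  (3)(1) + (-4)(1) = -1 ≤ 0
and d ≥ 0, so (0, 0) + t·d stays feasible for every t ≥ 0. Along this ray z = -8x - 6y changes by -14 per unit t, so z → −∞.

Unbounded: there is a feasible ray along which z → −∞.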